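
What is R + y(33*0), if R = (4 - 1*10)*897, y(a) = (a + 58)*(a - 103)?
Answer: -11356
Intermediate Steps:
y(a) = (-103 + a)*(58 + a) (y(a) = (58 + a)*(-103 + a) = (-103 + a)*(58 + a))
R = -5382 (R = (4 - 10)*897 = -6*897 = -5382)
R + y(33*0) = -5382 + (-5974 + (33*0)**2 - 1485*0) = -5382 + (-5974 + 0**2 - 45*0) = -5382 + (-5974 + 0 + 0) = -5382 - 5974 = -11356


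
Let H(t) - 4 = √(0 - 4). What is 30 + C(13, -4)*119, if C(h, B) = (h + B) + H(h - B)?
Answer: 1577 + 238*I ≈ 1577.0 + 238.0*I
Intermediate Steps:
H(t) = 4 + 2*I (H(t) = 4 + √(0 - 4) = 4 + √(-4) = 4 + 2*I)
C(h, B) = 4 + B + h + 2*I (C(h, B) = (h + B) + (4 + 2*I) = (B + h) + (4 + 2*I) = 4 + B + h + 2*I)
30 + C(13, -4)*119 = 30 + (4 - 4 + 13 + 2*I)*119 = 30 + (13 + 2*I)*119 = 30 + (1547 + 238*I) = 1577 + 238*I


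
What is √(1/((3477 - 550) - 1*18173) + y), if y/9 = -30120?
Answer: I*√57860399534/462 ≈ 520.65*I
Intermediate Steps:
y = -271080 (y = 9*(-30120) = -271080)
√(1/((3477 - 550) - 1*18173) + y) = √(1/((3477 - 550) - 1*18173) - 271080) = √(1/(2927 - 18173) - 271080) = √(1/(-15246) - 271080) = √(-1/15246 - 271080) = √(-4132885681/15246) = I*√57860399534/462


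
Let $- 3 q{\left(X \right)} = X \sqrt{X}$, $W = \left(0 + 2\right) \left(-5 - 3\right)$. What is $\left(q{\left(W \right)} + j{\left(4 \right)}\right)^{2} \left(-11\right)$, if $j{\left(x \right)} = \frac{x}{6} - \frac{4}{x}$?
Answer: $5005 + \frac{1408 i}{9} \approx 5005.0 + 156.44 i$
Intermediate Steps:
$W = -16$ ($W = 2 \left(-8\right) = -16$)
$j{\left(x \right)} = - \frac{4}{x} + \frac{x}{6}$ ($j{\left(x \right)} = x \frac{1}{6} - \frac{4}{x} = \frac{x}{6} - \frac{4}{x} = - \frac{4}{x} + \frac{x}{6}$)
$q{\left(X \right)} = - \frac{X^{\frac{3}{2}}}{3}$ ($q{\left(X \right)} = - \frac{X \sqrt{X}}{3} = - \frac{X^{\frac{3}{2}}}{3}$)
$\left(q{\left(W \right)} + j{\left(4 \right)}\right)^{2} \left(-11\right) = \left(- \frac{\left(-16\right)^{\frac{3}{2}}}{3} + \left(- \frac{4}{4} + \frac{1}{6} \cdot 4\right)\right)^{2} \left(-11\right) = \left(- \frac{\left(-64\right) i}{3} + \left(\left(-4\right) \frac{1}{4} + \frac{2}{3}\right)\right)^{2} \left(-11\right) = \left(\frac{64 i}{3} + \left(-1 + \frac{2}{3}\right)\right)^{2} \left(-11\right) = \left(\frac{64 i}{3} - \frac{1}{3}\right)^{2} \left(-11\right) = \left(- \frac{1}{3} + \frac{64 i}{3}\right)^{2} \left(-11\right) = - 11 \left(- \frac{1}{3} + \frac{64 i}{3}\right)^{2}$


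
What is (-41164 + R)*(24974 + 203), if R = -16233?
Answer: -1445084269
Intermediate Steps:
(-41164 + R)*(24974 + 203) = (-41164 - 16233)*(24974 + 203) = -57397*25177 = -1445084269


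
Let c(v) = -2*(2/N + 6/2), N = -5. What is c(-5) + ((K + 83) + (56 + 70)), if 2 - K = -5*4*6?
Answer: 1629/5 ≈ 325.80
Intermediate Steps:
K = 122 (K = 2 - (-5*4)*6 = 2 - (-20)*6 = 2 - 1*(-120) = 2 + 120 = 122)
c(v) = -26/5 (c(v) = -2*(2/(-5) + 6/2) = -2*(2*(-⅕) + 6*(½)) = -2*(-⅖ + 3) = -2*13/5 = -26/5)
c(-5) + ((K + 83) + (56 + 70)) = -26/5 + ((122 + 83) + (56 + 70)) = -26/5 + (205 + 126) = -26/5 + 331 = 1629/5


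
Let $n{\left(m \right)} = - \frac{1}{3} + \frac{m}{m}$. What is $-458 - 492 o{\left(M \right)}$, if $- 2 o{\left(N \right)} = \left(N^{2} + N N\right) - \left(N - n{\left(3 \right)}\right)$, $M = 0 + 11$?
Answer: $56532$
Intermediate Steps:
$M = 11$
$n{\left(m \right)} = \frac{2}{3}$ ($n{\left(m \right)} = \left(-1\right) \frac{1}{3} + 1 = - \frac{1}{3} + 1 = \frac{2}{3}$)
$o{\left(N \right)} = - \frac{1}{3} + \frac{N}{2} - N^{2}$ ($o{\left(N \right)} = - \frac{\left(N^{2} + N N\right) - \left(- \frac{2}{3} + N\right)}{2} = - \frac{\left(N^{2} + N^{2}\right) - \left(- \frac{2}{3} + N\right)}{2} = - \frac{2 N^{2} - \left(- \frac{2}{3} + N\right)}{2} = - \frac{\frac{2}{3} - N + 2 N^{2}}{2} = - \frac{1}{3} + \frac{N}{2} - N^{2}$)
$-458 - 492 o{\left(M \right)} = -458 - 492 \left(- \frac{1}{3} + \frac{1}{2} \cdot 11 - 11^{2}\right) = -458 - 492 \left(- \frac{1}{3} + \frac{11}{2} - 121\right) = -458 - -56990 = -458 + 56990 = 56532$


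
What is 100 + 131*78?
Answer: 10318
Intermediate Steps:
100 + 131*78 = 100 + 10218 = 10318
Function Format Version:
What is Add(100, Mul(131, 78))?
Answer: 10318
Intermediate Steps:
Add(100, Mul(131, 78)) = Add(100, 10218) = 10318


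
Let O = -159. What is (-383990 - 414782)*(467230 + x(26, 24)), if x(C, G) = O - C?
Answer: -373062468740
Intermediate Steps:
x(C, G) = -159 - C
(-383990 - 414782)*(467230 + x(26, 24)) = (-383990 - 414782)*(467230 + (-159 - 1*26)) = -798772*(467230 + (-159 - 26)) = -798772*(467230 - 185) = -798772*467045 = -373062468740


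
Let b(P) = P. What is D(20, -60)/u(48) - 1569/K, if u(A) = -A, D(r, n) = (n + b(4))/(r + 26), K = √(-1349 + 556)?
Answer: 7/276 + 1569*I*√793/793 ≈ 0.025362 + 55.717*I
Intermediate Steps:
K = I*√793 (K = √(-793) = I*√793 ≈ 28.16*I)
D(r, n) = (4 + n)/(26 + r) (D(r, n) = (n + 4)/(r + 26) = (4 + n)/(26 + r))
D(20, -60)/u(48) - 1569/K = ((4 - 60)/(26 + 20))/((-1*48)) - 1569*(-I*√793/793) = (-56/46)/(-48) - (-1569)*I*√793/793 = ((1/46)*(-56))*(-1/48) + 1569*I*√793/793 = -28/23*(-1/48) + 1569*I*√793/793 = 7/276 + 1569*I*√793/793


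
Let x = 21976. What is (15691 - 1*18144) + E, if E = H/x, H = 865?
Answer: -53906263/21976 ≈ -2453.0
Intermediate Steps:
E = 865/21976 ≈ 0.039361
(15691 - 1*18144) + E = (15691 - 1*18144) + 865/21976 = (15691 - 18144) + 865/21976 = -2453 + 865/21976 = -53906263/21976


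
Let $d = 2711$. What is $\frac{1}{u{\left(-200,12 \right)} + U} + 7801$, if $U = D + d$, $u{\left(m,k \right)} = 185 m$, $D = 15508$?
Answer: $\frac{146510580}{18781} \approx 7801.0$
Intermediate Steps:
$U = 18219$ ($U = 15508 + 2711 = 18219$)
$\frac{1}{u{\left(-200,12 \right)} + U} + 7801 = \frac{1}{185 \left(-200\right) + 18219} + 7801 = \frac{1}{-37000 + 18219} + 7801 = \frac{1}{-18781} + 7801 = - \frac{1}{18781} + 7801 = \frac{146510580}{18781}$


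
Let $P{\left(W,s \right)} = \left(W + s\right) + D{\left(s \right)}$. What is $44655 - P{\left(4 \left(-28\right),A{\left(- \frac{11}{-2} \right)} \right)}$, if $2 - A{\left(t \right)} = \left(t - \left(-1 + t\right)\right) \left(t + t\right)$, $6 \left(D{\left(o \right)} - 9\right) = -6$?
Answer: $44768$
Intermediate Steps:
$D{\left(o \right)} = 8$ ($D{\left(o \right)} = 9 + \frac{1}{6} \left(-6\right) = 9 - 1 = 8$)
$A{\left(t \right)} = 2 - 2 t$ ($A{\left(t \right)} = 2 - \left(t - \left(-1 + t\right)\right) \left(t + t\right) = 2 - 1 \cdot 2 t = 2 - 2 t$)
$P{\left(W,s \right)} = 8 + W + s$ ($P{\left(W,s \right)} = \left(W + s\right) + 8 = 8 + W + s$)
$44655 - P{\left(4 \left(-28\right),A{\left(- \frac{11}{-2} \right)} \right)} = 44655 - \left(8 + 4 \left(-28\right) + \left(2 - 2 \left(- \frac{11}{-2}\right)\right)\right) = 44655 - \left(8 - 112 + \left(2 - 2 \left(\left(-11\right) \left(- \frac{1}{2}\right)\right)\right)\right) = 44655 - \left(8 - 112 + \left(2 - 11\right)\right) = 44655 - \left(8 - 112 - 9\right) = 44655 - -113 = 44655 + 113 = 44768$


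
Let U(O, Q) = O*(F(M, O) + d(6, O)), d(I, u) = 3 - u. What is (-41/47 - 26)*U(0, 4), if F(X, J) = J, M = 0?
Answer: 0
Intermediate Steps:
U(O, Q) = 3*O (U(O, Q) = O*(O + (3 - O)) = O*3 = 3*O)
(-41/47 - 26)*U(0, 4) = (-41/47 - 26)*(3*0) = (-41*1/47 - 26)*0 = (-41/47 - 26)*0 = -1263/47*0 = 0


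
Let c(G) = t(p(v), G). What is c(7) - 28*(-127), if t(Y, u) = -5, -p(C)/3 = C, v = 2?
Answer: 3551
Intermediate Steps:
p(C) = -3*C
c(G) = -5
c(7) - 28*(-127) = -5 - 28*(-127) = -5 + 3556 = 3551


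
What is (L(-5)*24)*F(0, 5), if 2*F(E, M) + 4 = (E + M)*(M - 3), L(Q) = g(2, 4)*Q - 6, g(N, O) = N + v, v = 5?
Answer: -2952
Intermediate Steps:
g(N, O) = 5 + N (g(N, O) = N + 5 = 5 + N)
L(Q) = -6 + 7*Q (L(Q) = (5 + 2)*Q - 6 = 7*Q - 6 = -6 + 7*Q)
F(E, M) = -2 + (-3 + M)*(E + M)/2 (F(E, M) = -2 + ((E + M)*(M - 3))/2 = -2 + ((E + M)*(-3 + M))/2 = -2 + ((-3 + M)*(E + M))/2 = -2 + (-3 + M)*(E + M)/2)
(L(-5)*24)*F(0, 5) = ((-6 + 7*(-5))*24)*(-2 + (1/2)*5**2 - 3/2*0 - 3/2*5 + (1/2)*0*5) = ((-6 - 35)*24)*(-2 + (1/2)*25 + 0 - 15/2 + 0) = (-41*24)*(-2 + 25/2 + 0 - 15/2 + 0) = -984*3 = -2952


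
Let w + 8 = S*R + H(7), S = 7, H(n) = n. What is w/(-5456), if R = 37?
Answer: -129/2728 ≈ -0.047287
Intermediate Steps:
w = 258 (w = -8 + (7*37 + 7) = -8 + (259 + 7) = -8 + 266 = 258)
w/(-5456) = 258/(-5456) = 258*(-1/5456) = -129/2728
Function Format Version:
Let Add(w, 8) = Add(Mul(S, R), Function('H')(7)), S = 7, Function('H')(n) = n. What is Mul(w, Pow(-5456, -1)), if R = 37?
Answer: Rational(-129, 2728) ≈ -0.047287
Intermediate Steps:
w = 258 (w = Add(-8, Add(Mul(7, 37), 7)) = Add(-8, Add(259, 7)) = Add(-8, 266) = 258)
Mul(w, Pow(-5456, -1)) = Mul(258, Pow(-5456, -1)) = Mul(258, Rational(-1, 5456)) = Rational(-129, 2728)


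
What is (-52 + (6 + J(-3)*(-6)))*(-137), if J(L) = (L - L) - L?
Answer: 8768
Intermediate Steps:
J(L) = -L (J(L) = 0 - L = -L)
(-52 + (6 + J(-3)*(-6)))*(-137) = (-52 + (6 - 1*(-3)*(-6)))*(-137) = (-52 + (6 + 3*(-6)))*(-137) = (-52 + (6 - 18))*(-137) = (-52 - 12)*(-137) = -64*(-137) = 8768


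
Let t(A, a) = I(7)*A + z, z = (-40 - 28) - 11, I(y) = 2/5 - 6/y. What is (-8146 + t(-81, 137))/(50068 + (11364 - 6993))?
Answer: -286579/1905365 ≈ -0.15041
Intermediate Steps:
I(y) = 2/5 - 6/y (I(y) = 2*(1/5) - 6/y = 2/5 - 6/y)
z = -79 (z = -68 - 11 = -79)
t(A, a) = -79 - 16*A/35 (t(A, a) = (2/5 - 6/7)*A - 79 = -16*A/35 - 79 = -79 - 16*A/35)
(-8146 + t(-81, 137))/(50068 + (11364 - 6993)) = (-8146 + (-79 - 16/35*(-81)))/(50068 + (11364 - 6993)) = (-8146 + (-79 + 1296/35))/(50068 + 4371) = (-8146 - 1469/35)/54439 = -286579/35*1/54439 = -286579/1905365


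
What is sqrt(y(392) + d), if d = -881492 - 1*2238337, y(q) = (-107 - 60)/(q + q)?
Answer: I*sqrt(2445946103)/28 ≈ 1766.3*I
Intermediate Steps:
y(q) = -167/(2*q) (y(q) = -167*1/(2*q) = -167/(2*q))
d = -3119829 (d = -881492 - 2238337 = -3119829)
sqrt(y(392) + d) = sqrt(-167/2/392 - 3119829) = sqrt(-167/2*1/392 - 3119829) = sqrt(-167/784 - 3119829) = sqrt(-2445946103/784) = I*sqrt(2445946103)/28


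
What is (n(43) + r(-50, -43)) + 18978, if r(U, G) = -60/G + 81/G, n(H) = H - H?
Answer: 816033/43 ≈ 18978.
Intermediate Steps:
n(H) = 0
r(U, G) = 21/G
(n(43) + r(-50, -43)) + 18978 = (0 + 21/(-43)) + 18978 = (0 + 21*(-1/43)) + 18978 = (0 - 21/43) + 18978 = -21/43 + 18978 = 816033/43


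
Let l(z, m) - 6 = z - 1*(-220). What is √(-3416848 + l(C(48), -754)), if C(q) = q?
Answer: 7*I*√69726 ≈ 1848.4*I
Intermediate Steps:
l(z, m) = 226 + z (l(z, m) = 6 + (z - 1*(-220)) = 6 + (z + 220) = 6 + (220 + z) = 226 + z)
√(-3416848 + l(C(48), -754)) = √(-3416848 + (226 + 48)) = √(-3416848 + 274) = √(-3416574) = 7*I*√69726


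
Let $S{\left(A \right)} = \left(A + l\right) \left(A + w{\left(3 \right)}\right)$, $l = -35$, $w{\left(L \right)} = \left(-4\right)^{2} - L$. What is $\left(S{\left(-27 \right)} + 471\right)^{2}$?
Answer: $1792921$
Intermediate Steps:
$w{\left(L \right)} = 16 - L$
$S{\left(A \right)} = \left(-35 + A\right) \left(13 + A\right)$ ($S{\left(A \right)} = \left(A - 35\right) \left(A + \left(16 - 3\right)\right) = \left(-35 + A\right) \left(A + \left(16 - 3\right)\right) = \left(-35 + A\right) \left(A + 13\right) = \left(-35 + A\right) \left(13 + A\right)$)
$\left(S{\left(-27 \right)} + 471\right)^{2} = \left(\left(-455 + \left(-27\right)^{2} - -594\right) + 471\right)^{2} = \left(\left(-455 + 729 + 594\right) + 471\right)^{2} = \left(868 + 471\right)^{2} = 1339^{2} = 1792921$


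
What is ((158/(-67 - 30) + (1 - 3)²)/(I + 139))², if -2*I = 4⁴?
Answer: 52900/1138489 ≈ 0.046465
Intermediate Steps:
I = -128 (I = -½*4⁴ = -½*256 = -128)
((158/(-67 - 30) + (1 - 3)²)/(I + 139))² = ((158/(-67 - 30) + (1 - 3)²)/(-128 + 139))² = ((158/(-97) + (-2)²)/11)² = ((158*(-1/97) + 4)*(1/11))² = ((-158/97 + 4)*(1/11))² = ((230/97)*(1/11))² = (230/1067)² = 52900/1138489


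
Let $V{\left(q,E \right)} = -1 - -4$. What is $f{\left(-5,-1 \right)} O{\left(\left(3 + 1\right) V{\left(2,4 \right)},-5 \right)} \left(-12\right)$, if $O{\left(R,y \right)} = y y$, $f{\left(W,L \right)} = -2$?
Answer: $600$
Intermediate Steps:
$V{\left(q,E \right)} = 3$ ($V{\left(q,E \right)} = -1 + 4 = 3$)
$O{\left(R,y \right)} = y^{2}$
$f{\left(-5,-1 \right)} O{\left(\left(3 + 1\right) V{\left(2,4 \right)},-5 \right)} \left(-12\right) = - 2 \left(-5\right)^{2} \left(-12\right) = \left(-2\right) 25 \left(-12\right) = \left(-50\right) \left(-12\right) = 600$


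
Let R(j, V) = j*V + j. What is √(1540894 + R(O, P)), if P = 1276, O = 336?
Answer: √1969966 ≈ 1403.6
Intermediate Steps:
R(j, V) = j + V*j (R(j, V) = V*j + j = j + V*j)
√(1540894 + R(O, P)) = √(1540894 + 336*(1 + 1276)) = √(1540894 + 336*1277) = √(1540894 + 429072) = √1969966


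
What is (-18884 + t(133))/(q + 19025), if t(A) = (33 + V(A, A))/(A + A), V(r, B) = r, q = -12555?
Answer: -2511489/860510 ≈ -2.9186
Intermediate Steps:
t(A) = (33 + A)/(2*A) (t(A) = (33 + A)/(A + A) = (33 + A)/((2*A)) = (33 + A)*(1/(2*A)) = (33 + A)/(2*A))
(-18884 + t(133))/(q + 19025) = (-18884 + (½)*(33 + 133)/133)/(-12555 + 19025) = (-18884 + (½)*(1/133)*166)/6470 = (-18884 + 83/133)*(1/6470) = -2511489/133*1/6470 = -2511489/860510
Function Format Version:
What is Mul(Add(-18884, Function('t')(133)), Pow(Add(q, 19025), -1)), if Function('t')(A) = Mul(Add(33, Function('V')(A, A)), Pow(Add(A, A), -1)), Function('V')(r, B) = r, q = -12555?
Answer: Rational(-2511489, 860510) ≈ -2.9186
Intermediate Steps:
Function('t')(A) = Mul(Rational(1, 2), Pow(A, -1), Add(33, A)) (Function('t')(A) = Mul(Add(33, A), Pow(Add(A, A), -1)) = Mul(Add(33, A), Pow(Mul(2, A), -1)) = Mul(Add(33, A), Mul(Rational(1, 2), Pow(A, -1))) = Mul(Rational(1, 2), Pow(A, -1), Add(33, A)))
Mul(Add(-18884, Function('t')(133)), Pow(Add(q, 19025), -1)) = Mul(Add(-18884, Mul(Rational(1, 2), Pow(133, -1), Add(33, 133))), Pow(Add(-12555, 19025), -1)) = Mul(Add(-18884, Mul(Rational(1, 2), Rational(1, 133), 166)), Pow(6470, -1)) = Mul(Add(-18884, Rational(83, 133)), Rational(1, 6470)) = Mul(Rational(-2511489, 133), Rational(1, 6470)) = Rational(-2511489, 860510)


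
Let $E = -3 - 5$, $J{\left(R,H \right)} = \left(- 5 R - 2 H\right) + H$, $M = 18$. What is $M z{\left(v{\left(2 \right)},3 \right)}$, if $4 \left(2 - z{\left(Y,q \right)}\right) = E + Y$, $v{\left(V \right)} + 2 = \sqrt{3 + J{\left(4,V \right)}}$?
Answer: $81 - \frac{9 i \sqrt{19}}{2} \approx 81.0 - 19.615 i$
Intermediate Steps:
$J{\left(R,H \right)} = - H - 5 R$
$E = -8$
$v{\left(V \right)} = -2 + \sqrt{-17 - V}$ ($v{\left(V \right)} = -2 + \sqrt{3 - \left(20 + V\right)} = -2 + \sqrt{-17 - V}$)
$z{\left(Y,q \right)} = 4 - \frac{Y}{4}$ ($z{\left(Y,q \right)} = 2 - \frac{-8 + Y}{4} = 2 - \left(-2 + \frac{Y}{4}\right) = 4 - \frac{Y}{4}$)
$M z{\left(v{\left(2 \right)},3 \right)} = 18 \left(4 - \frac{-2 + \sqrt{-17 - 2}}{4}\right) = 18 \left(4 - \frac{-2 + \sqrt{-19}}{4}\right) = 18 \left(4 - \frac{-2 + i \sqrt{19}}{4}\right) = 18 \left(4 + \left(\frac{1}{2} - \frac{i \sqrt{19}}{4}\right)\right) = 18 \left(\frac{9}{2} - \frac{i \sqrt{19}}{4}\right) = 81 - \frac{9 i \sqrt{19}}{2}$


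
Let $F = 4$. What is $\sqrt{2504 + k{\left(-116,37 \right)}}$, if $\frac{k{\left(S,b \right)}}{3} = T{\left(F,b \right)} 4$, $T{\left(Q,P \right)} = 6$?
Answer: $4 \sqrt{161} \approx 50.754$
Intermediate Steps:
$k{\left(S,b \right)} = 72$ ($k{\left(S,b \right)} = 3 \cdot 6 \cdot 4 = 3 \cdot 24 = 72$)
$\sqrt{2504 + k{\left(-116,37 \right)}} = \sqrt{2504 + 72} = \sqrt{2576} = 4 \sqrt{161}$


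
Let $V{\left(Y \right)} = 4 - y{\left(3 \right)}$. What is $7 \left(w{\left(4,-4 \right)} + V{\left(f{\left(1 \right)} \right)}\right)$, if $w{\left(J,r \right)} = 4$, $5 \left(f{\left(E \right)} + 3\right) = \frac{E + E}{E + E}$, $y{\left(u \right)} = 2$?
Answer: $42$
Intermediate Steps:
$f{\left(E \right)} = - \frac{14}{5}$ ($f{\left(E \right)} = -3 + \frac{\left(E + E\right) \frac{1}{E + E}}{5} = -3 + \frac{2 E \frac{1}{2 E}}{5} = -3 + \frac{1}{5} \cdot 1 = -3 + \frac{1}{5} = - \frac{14}{5}$)
$V{\left(Y \right)} = 2$ ($V{\left(Y \right)} = 4 - 2 = 2$)
$7 \left(w{\left(4,-4 \right)} + V{\left(f{\left(1 \right)} \right)}\right) = 7 \left(4 + 2\right) = 7 \cdot 6 = 42$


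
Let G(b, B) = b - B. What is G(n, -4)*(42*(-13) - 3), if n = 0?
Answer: -2196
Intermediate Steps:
G(n, -4)*(42*(-13) - 3) = (0 - 1*(-4))*(42*(-13) - 3) = (0 + 4)*(-546 - 3) = 4*(-549) = -2196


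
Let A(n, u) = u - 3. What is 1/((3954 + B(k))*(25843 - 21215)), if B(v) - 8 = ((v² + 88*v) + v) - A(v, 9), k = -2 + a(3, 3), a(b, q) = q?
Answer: 1/18724888 ≈ 5.3405e-8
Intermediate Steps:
A(n, u) = -3 + u
k = 1 (k = -2 + 3 = 1)
B(v) = 2 + v² + 89*v (B(v) = 8 + (((v² + 88*v) + v) - (-3 + 9)) = 8 + ((v² + 89*v) - 1*6) = 8 + ((v² + 89*v) - 6) = 8 + (-6 + v² + 89*v) = 2 + v² + 89*v)
1/((3954 + B(k))*(25843 - 21215)) = 1/((3954 + (2 + 1² + 89*1))*(25843 - 21215)) = 1/((3954 + (2 + 1 + 89))*4628) = 1/((3954 + 92)*4628) = 1/(4046*4628) = 1/18724888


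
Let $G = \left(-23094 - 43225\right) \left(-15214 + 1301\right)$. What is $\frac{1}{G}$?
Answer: $\frac{1}{922696247} \approx 1.0838 \cdot 10^{-9}$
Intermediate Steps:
$G = 922696247$ ($G = \left(-66319\right) \left(-13913\right) = 922696247$)
$\frac{1}{G} = \frac{1}{922696247}$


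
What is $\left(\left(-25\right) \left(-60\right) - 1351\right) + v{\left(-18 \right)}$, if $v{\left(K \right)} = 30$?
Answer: $179$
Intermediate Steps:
$\left(\left(-25\right) \left(-60\right) - 1351\right) + v{\left(-18 \right)} = \left(\left(-25\right) \left(-60\right) - 1351\right) + 30 = \left(1500 - 1351\right) + 30 = 149 + 30 = 179$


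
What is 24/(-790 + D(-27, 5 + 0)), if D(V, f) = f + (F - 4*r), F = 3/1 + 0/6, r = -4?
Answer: -12/383 ≈ -0.031332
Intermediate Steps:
F = 3 (F = 3*1 + 0*(⅙) = 3 + 0 = 3)
D(V, f) = 19 + f (D(V, f) = f + (3 - 4*(-4)) = f + (3 + 16) = f + 19 = 19 + f)
24/(-790 + D(-27, 5 + 0)) = 24/(-790 + (19 + (5 + 0))) = 24/(-790 + (19 + 5)) = 24/(-790 + 24) = 24/(-766) = 24*(-1/766) = -12/383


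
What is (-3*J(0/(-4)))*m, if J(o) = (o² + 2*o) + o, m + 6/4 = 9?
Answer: 0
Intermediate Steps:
m = 15/2 (m = -3/2 + 9 = 15/2 ≈ 7.5000)
J(o) = o² + 3*o
(-3*J(0/(-4)))*m = -3*0/(-4)*(3 + 0/(-4))*(15/2) = -3*0*(-¼)*(3 + 0*(-¼))*(15/2) = -0*(3 + 0)*(15/2) = -0*3*(15/2) = -3*0*(15/2) = 0*(15/2) = 0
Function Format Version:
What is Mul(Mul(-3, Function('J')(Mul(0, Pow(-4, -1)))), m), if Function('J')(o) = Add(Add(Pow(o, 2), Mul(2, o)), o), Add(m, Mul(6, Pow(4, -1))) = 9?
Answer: 0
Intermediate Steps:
m = Rational(15, 2) (m = Add(Rational(-3, 2), 9) = Rational(15, 2) ≈ 7.5000)
Function('J')(o) = Add(Pow(o, 2), Mul(3, o))
Mul(Mul(-3, Function('J')(Mul(0, Pow(-4, -1)))), m) = Mul(Mul(-3, Mul(Mul(0, Pow(-4, -1)), Add(3, Mul(0, Pow(-4, -1))))), Rational(15, 2)) = Mul(Mul(-3, Mul(Mul(0, Rational(-1, 4)), Add(3, Mul(0, Rational(-1, 4))))), Rational(15, 2)) = Mul(Mul(-3, Mul(0, Add(3, 0))), Rational(15, 2)) = Mul(Mul(-3, Mul(0, 3)), Rational(15, 2)) = Mul(Mul(-3, 0), Rational(15, 2)) = Mul(0, Rational(15, 2)) = 0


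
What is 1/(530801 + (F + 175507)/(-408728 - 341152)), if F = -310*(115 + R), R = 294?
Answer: 83320/44226333907 ≈ 1.8839e-6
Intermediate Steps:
F = -126790 (F = -310*(115 + 294) = -310*409 = -126790)
1/(530801 + (F + 175507)/(-408728 - 341152)) = 1/(530801 + (-126790 + 175507)/(-408728 - 341152)) = 1/(530801 + 48717/(-749880)) = 1/(530801 + 48717*(-1/749880)) = 1/(530801 - 5413/83320) = 1/(44226333907/83320) = 83320/44226333907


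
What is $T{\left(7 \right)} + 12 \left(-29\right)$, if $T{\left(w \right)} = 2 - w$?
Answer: $-353$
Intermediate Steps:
$T{\left(7 \right)} + 12 \left(-29\right) = \left(2 - 7\right) + 12 \left(-29\right) = \left(2 - 7\right) - 348 = -5 - 348 = -353$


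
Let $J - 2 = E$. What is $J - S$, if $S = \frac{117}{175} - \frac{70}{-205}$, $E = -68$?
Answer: $- \frac{480797}{7175} \approx -67.01$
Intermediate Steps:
$J = -66$ ($J = 2 - 68 = -66$)
$S = \frac{7247}{7175}$ ($S = 117 \cdot \frac{1}{175} - - \frac{14}{41} = \frac{117}{175} + \frac{14}{41} = \frac{7247}{7175} \approx 1.01$)
$J - S = -66 - \frac{7247}{7175} = - \frac{480797}{7175}$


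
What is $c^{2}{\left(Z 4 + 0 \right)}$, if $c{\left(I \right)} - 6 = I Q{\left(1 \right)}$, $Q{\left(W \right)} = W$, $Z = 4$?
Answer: $484$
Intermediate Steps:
$c{\left(I \right)} = 6 + I$ ($c{\left(I \right)} = 6 + I 1 = 6 + I$)
$c^{2}{\left(Z 4 + 0 \right)} = \left(6 + \left(4 \cdot 4 + 0\right)\right)^{2} = \left(6 + \left(16 + 0\right)\right)^{2} = \left(6 + 16\right)^{2} = 22^{2} = 484$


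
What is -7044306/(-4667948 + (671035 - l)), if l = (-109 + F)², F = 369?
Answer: 7044306/4064513 ≈ 1.7331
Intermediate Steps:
l = 67600 (l = (-109 + 369)² = 260² = 67600)
-7044306/(-4667948 + (671035 - l)) = -7044306/(-4667948 + (671035 - 1*67600)) = -7044306/(-4667948 + (671035 - 67600)) = -7044306/(-4667948 + 603435) = -7044306/(-4064513) = -7044306*(-1/4064513) = 7044306/4064513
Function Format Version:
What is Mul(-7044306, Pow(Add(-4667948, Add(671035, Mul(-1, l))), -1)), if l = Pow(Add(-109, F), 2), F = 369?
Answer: Rational(7044306, 4064513) ≈ 1.7331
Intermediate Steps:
l = 67600 (l = Pow(Add(-109, 369), 2) = Pow(260, 2) = 67600)
Mul(-7044306, Pow(Add(-4667948, Add(671035, Mul(-1, l))), -1)) = Mul(-7044306, Pow(Add(-4667948, Add(671035, Mul(-1, 67600))), -1)) = Mul(-7044306, Pow(Add(-4667948, Add(671035, -67600)), -1)) = Mul(-7044306, Pow(Add(-4667948, 603435), -1)) = Mul(-7044306, Pow(-4064513, -1)) = Mul(-7044306, Rational(-1, 4064513)) = Rational(7044306, 4064513)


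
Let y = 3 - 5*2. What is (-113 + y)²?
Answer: 14400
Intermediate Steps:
y = -7 (y = 3 - 10 = -7)
(-113 + y)² = (-113 - 7)² = (-120)² = 14400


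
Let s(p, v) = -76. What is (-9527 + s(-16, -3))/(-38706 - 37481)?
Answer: 9603/76187 ≈ 0.12605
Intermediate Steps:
(-9527 + s(-16, -3))/(-38706 - 37481) = (-9527 - 76)/(-38706 - 37481) = -9603/(-76187) = -9603*(-1/76187) = 9603/76187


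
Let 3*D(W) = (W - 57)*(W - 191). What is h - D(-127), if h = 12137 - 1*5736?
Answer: -13103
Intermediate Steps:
h = 6401 (h = 12137 - 5736 = 6401)
D(W) = (-191 + W)*(-57 + W)/3 (D(W) = ((W - 57)*(W - 191))/3 = ((-57 + W)*(-191 + W))/3 = ((-191 + W)*(-57 + W))/3 = (-191 + W)*(-57 + W)/3)
h - D(-127) = 6401 - (3629 - 248/3*(-127) + (1/3)*(-127)**2) = 6401 - (3629 + 31496/3 + (1/3)*16129) = 6401 - (3629 + 31496/3 + 16129/3) = 6401 - 1*19504 = 6401 - 19504 = -13103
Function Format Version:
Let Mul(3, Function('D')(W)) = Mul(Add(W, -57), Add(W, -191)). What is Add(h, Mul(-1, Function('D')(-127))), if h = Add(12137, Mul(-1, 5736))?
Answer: -13103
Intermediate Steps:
h = 6401 (h = Add(12137, -5736) = 6401)
Function('D')(W) = Mul(Rational(1, 3), Add(-191, W), Add(-57, W)) (Function('D')(W) = Mul(Rational(1, 3), Mul(Add(W, -57), Add(W, -191))) = Mul(Rational(1, 3), Mul(Add(-57, W), Add(-191, W))) = Mul(Rational(1, 3), Mul(Add(-191, W), Add(-57, W))) = Mul(Rational(1, 3), Add(-191, W), Add(-57, W)))
Add(h, Mul(-1, Function('D')(-127))) = Add(6401, Mul(-1, Add(3629, Mul(Rational(-248, 3), -127), Mul(Rational(1, 3), Pow(-127, 2))))) = Add(6401, Mul(-1, Add(3629, Rational(31496, 3), Mul(Rational(1, 3), 16129)))) = Add(6401, Mul(-1, Add(3629, Rational(31496, 3), Rational(16129, 3)))) = Add(6401, Mul(-1, 19504)) = Add(6401, -19504) = -13103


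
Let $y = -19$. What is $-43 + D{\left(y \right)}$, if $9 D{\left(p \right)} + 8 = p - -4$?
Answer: $- \frac{410}{9} \approx -45.556$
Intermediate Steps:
$D{\left(p \right)} = - \frac{4}{9} + \frac{p}{9}$ ($D{\left(p \right)} = - \frac{8}{9} + \frac{p - -4}{9} = - \frac{8}{9} + \frac{p + 4}{9} = - \frac{8}{9} + \frac{4 + p}{9} = - \frac{8}{9} + \left(\frac{4}{9} + \frac{p}{9}\right) = - \frac{4}{9} + \frac{p}{9}$)
$-43 + D{\left(y \right)} = -43 + \left(- \frac{4}{9} + \frac{1}{9} \left(-19\right)\right) = -43 - \frac{23}{9} = - \frac{410}{9}$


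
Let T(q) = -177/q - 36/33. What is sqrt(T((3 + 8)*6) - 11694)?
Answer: I*sqrt(5661722)/22 ≈ 108.16*I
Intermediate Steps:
T(q) = -12/11 - 177/q (T(q) = -177/q - 36*1/33 = -177/q - 12/11 = -12/11 - 177/q)
sqrt(T((3 + 8)*6) - 11694) = sqrt((-12/11 - 177*1/(6*(3 + 8))) - 11694) = sqrt((-12/11 - 177/(11*6)) - 11694) = sqrt((-12/11 - 177/66) - 11694) = sqrt((-12/11 - 177*1/66) - 11694) = sqrt((-12/11 - 59/22) - 11694) = sqrt(-83/22 - 11694) = sqrt(-257351/22) = I*sqrt(5661722)/22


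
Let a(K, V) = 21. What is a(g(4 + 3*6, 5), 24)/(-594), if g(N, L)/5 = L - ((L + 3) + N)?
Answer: -7/198 ≈ -0.035354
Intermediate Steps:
g(N, L) = -15 - 5*N (g(N, L) = 5*(L - ((L + 3) + N)) = 5*(L - ((3 + L) + N)) = 5*(L - (3 + L + N)) = 5*(L + (-3 - L - N)) = 5*(-3 - N) = -15 - 5*N)
a(g(4 + 3*6, 5), 24)/(-594) = 21/(-594) = 21*(-1/594) = -7/198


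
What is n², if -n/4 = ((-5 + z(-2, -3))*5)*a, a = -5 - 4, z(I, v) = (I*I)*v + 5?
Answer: 4665600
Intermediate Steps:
z(I, v) = 5 + v*I² (z(I, v) = I²*v + 5 = v*I² + 5 = 5 + v*I²)
a = -9
n = -2160 (n = -4*(-5 + (5 - 3*(-2)²))*5*(-9) = -4*(-5 + (5 - 3*4))*5*(-9) = -4*(-5 + (5 - 12))*5*(-9) = -4*(-5 - 7)*5*(-9) = -4*(-12*5)*(-9) = -(-240)*(-9) = -4*540 = -2160)
n² = (-2160)² = 4665600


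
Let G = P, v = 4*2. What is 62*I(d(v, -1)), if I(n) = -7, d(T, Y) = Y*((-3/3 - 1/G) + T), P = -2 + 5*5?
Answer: -434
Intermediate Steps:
v = 8
P = 23 (P = -2 + 25 = 23)
G = 23
d(T, Y) = Y*(-24/23 + T) (d(T, Y) = Y*((-3/3 - 1/23) + T) = Y*((-3*⅓ - 1*1/23) + T) = Y*((-1 - 1/23) + T) = Y*(-24/23 + T))
62*I(d(v, -1)) = 62*(-7) = -434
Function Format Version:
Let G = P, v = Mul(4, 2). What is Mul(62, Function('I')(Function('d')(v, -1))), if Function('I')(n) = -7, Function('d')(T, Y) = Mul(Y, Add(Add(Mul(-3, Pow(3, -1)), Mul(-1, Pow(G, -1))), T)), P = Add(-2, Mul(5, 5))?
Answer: -434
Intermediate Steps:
v = 8
P = 23 (P = Add(-2, 25) = 23)
G = 23
Function('d')(T, Y) = Mul(Y, Add(Rational(-24, 23), T)) (Function('d')(T, Y) = Mul(Y, Add(Add(Mul(-3, Pow(3, -1)), Mul(-1, Pow(23, -1))), T)) = Mul(Y, Add(Add(Mul(-3, Rational(1, 3)), Mul(-1, Rational(1, 23))), T)) = Mul(Y, Add(Add(-1, Rational(-1, 23)), T)) = Mul(Y, Add(Rational(-24, 23), T)))
Mul(62, Function('I')(Function('d')(v, -1))) = Mul(62, -7) = -434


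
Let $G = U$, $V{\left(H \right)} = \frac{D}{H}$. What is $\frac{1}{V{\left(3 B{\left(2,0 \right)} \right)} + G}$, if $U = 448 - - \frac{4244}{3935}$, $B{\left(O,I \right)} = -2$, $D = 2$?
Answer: $\frac{11805}{5297437} \approx 0.0022284$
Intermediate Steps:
$V{\left(H \right)} = \frac{2}{H}$
$U = \frac{1767124}{3935}$ ($U = 448 - \left(-4244\right) \frac{1}{3935} = 448 - - \frac{4244}{3935} = 448 + \frac{4244}{3935} = \frac{1767124}{3935} \approx 449.08$)
$G = \frac{1767124}{3935} \approx 449.08$
$\frac{1}{V{\left(3 B{\left(2,0 \right)} \right)} + G} = \frac{1}{\frac{2}{3 \left(-2\right)} + \frac{1767124}{3935}} = \frac{1}{\frac{2}{-6} + \frac{1767124}{3935}} = \frac{1}{2 \left(- \frac{1}{6}\right) + \frac{1767124}{3935}} = \frac{1}{- \frac{1}{3} + \frac{1767124}{3935}} = \frac{1}{\frac{5297437}{11805}} = \frac{11805}{5297437}$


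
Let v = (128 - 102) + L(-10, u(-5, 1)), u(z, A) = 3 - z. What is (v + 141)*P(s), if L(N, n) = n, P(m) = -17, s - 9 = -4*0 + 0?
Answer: -2975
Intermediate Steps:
s = 9 (s = 9 + (-4*0 + 0) = 9 + (0 + 0) = 9 + 0 = 9)
v = 34 (v = (128 - 102) + (3 - 1*(-5)) = 26 + (3 + 5) = 26 + 8 = 34)
(v + 141)*P(s) = (34 + 141)*(-17) = 175*(-17) = -2975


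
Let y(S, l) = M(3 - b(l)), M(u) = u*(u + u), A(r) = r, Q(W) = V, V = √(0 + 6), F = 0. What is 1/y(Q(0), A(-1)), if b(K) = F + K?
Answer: 1/32 ≈ 0.031250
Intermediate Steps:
V = √6 ≈ 2.4495
Q(W) = √6
b(K) = K (b(K) = 0 + K = K)
M(u) = 2*u² (M(u) = u*(2*u) = 2*u²)
y(S, l) = 2*(3 - l)²
1/y(Q(0), A(-1)) = 1/(2*(-3 - 1)²) = 1/(2*(-4)²) = 1/(2*16) = 1/32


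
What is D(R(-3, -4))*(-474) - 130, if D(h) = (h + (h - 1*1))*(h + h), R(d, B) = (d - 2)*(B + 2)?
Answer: -180250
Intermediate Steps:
R(d, B) = (-2 + d)*(2 + B)
D(h) = 2*h*(-1 + 2*h) (D(h) = (h + (h - 1))*(2*h) = (h + (-1 + h))*(2*h) = (-1 + 2*h)*(2*h) = 2*h*(-1 + 2*h))
D(R(-3, -4))*(-474) - 130 = (2*(-4 - 2*(-4) + 2*(-3) - 4*(-3))*(-1 + 2*(-4 - 2*(-4) + 2*(-3) - 4*(-3))))*(-474) - 130 = (2*(-4 + 8 - 6 + 12)*(-1 + 2*(-4 + 8 - 6 + 12)))*(-474) - 130 = (2*10*(-1 + 2*10))*(-474) - 130 = (2*10*(-1 + 20))*(-474) - 130 = (2*10*19)*(-474) - 130 = 380*(-474) - 130 = -180120 - 130 = -180250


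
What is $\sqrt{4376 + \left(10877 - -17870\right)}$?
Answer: $\sqrt{33123} \approx 182.0$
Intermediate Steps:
$\sqrt{4376 + \left(10877 - -17870\right)} = \sqrt{4376 + \left(10877 + 17870\right)} = \sqrt{4376 + 28747} = \sqrt{33123}$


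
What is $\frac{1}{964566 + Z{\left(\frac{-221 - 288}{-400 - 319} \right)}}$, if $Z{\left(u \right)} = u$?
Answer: $\frac{719}{693523463} \approx 1.0367 \cdot 10^{-6}$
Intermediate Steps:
$\frac{1}{964566 + Z{\left(\frac{-221 - 288}{-400 - 319} \right)}} = \frac{1}{964566 + \frac{-221 - 288}{-400 - 319}} = \frac{1}{964566 - \frac{509}{-719}} = \frac{1}{964566 - - \frac{509}{719}} = \frac{1}{964566 + \frac{509}{719}} = \frac{1}{\frac{693523463}{719}} = \frac{719}{693523463}$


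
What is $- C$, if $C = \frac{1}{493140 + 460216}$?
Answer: $- \frac{1}{953356} \approx -1.0489 \cdot 10^{-6}$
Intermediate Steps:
$C = \frac{1}{953356} \approx 1.0489 \cdot 10^{-6}$
$- C = \left(-1\right) \frac{1}{953356} = - \frac{1}{953356}$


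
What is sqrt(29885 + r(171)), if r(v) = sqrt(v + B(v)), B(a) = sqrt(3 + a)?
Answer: sqrt(29885 + sqrt(171 + sqrt(174))) ≈ 172.91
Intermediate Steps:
r(v) = sqrt(v + sqrt(3 + v))
sqrt(29885 + r(171)) = sqrt(29885 + sqrt(171 + sqrt(3 + 171))) = sqrt(29885 + sqrt(171 + sqrt(174)))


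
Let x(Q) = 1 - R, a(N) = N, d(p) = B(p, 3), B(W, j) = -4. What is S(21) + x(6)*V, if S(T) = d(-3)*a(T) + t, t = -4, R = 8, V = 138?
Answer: -1054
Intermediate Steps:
d(p) = -4
S(T) = -4 - 4*T (S(T) = -4*T - 4 = -4 - 4*T)
x(Q) = -7 (x(Q) = 1 - 1*8 = 1 - 8 = -7)
S(21) + x(6)*V = (-4 - 4*21) - 7*138 = (-4 - 84) - 966 = -88 - 966 = -1054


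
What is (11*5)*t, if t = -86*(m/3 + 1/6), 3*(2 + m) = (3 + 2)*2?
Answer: -26015/9 ≈ -2890.6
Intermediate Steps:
m = 4/3 (m = -2 + ((3 + 2)*2)/3 = -2 + (5*2)/3 = -2 + (⅓)*10 = -2 + 10/3 = 4/3 ≈ 1.3333)
t = -473/9 (t = -86*((4/3)/3 + 1/6) = -86*((4/3)*(⅓) + 1*(⅙)) = -86*(4/9 + ⅙) = -86*11/18 = -473/9 ≈ -52.556)
(11*5)*t = (11*5)*(-473/9) = 55*(-473/9) = -26015/9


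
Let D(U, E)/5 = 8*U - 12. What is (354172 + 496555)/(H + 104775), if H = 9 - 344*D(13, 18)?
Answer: -850727/53456 ≈ -15.915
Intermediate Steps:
D(U, E) = -60 + 40*U (D(U, E) = 5*(8*U - 12) = 5*(-12 + 8*U) = -60 + 40*U)
H = -158231 (H = 9 - 344*(-60 + 40*13) = 9 - 344*(-60 + 520) = 9 - 344*460 = 9 - 158240 = -158231)
(354172 + 496555)/(H + 104775) = (354172 + 496555)/(-158231 + 104775) = 850727/(-53456) = 850727*(-1/53456) = -850727/53456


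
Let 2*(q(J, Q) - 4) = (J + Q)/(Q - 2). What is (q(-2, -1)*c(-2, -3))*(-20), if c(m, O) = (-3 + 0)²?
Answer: -810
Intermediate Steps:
c(m, O) = 9 (c(m, O) = (-3)² = 9)
q(J, Q) = 4 + (J + Q)/(2*(-2 + Q)) (q(J, Q) = 4 + ((J + Q)/(Q - 2))/2 = 4 + ((J + Q)/(-2 + Q))/2 = 4 + (J + Q)/(2*(-2 + Q)))
(q(-2, -1)*c(-2, -3))*(-20) = (((-16 - 2 + 9*(-1))/(2*(-2 - 1)))*9)*(-20) = (((½)*(-16 - 2 - 9)/(-3))*9)*(-20) = (((½)*(-⅓)*(-27))*9)*(-20) = ((9/2)*9)*(-20) = (81/2)*(-20) = -810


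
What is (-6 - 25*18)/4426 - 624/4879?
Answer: -2493324/10797227 ≈ -0.23092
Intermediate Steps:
(-6 - 25*18)/4426 - 624/4879 = (-6 - 450)*(1/4426) - 624*1/4879 = -456*1/4426 - 624/4879 = -228/2213 - 624/4879 = -2493324/10797227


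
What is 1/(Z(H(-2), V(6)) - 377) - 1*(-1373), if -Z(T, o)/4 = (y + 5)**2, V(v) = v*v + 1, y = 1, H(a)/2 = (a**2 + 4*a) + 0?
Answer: 715332/521 ≈ 1373.0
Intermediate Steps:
H(a) = 2*a**2 + 8*a (H(a) = 2*((a**2 + 4*a) + 0) = 2*(a**2 + 4*a) = 2*a**2 + 8*a)
V(v) = 1 + v**2 (V(v) = v**2 + 1 = 1 + v**2)
Z(T, o) = -144 (Z(T, o) = -4*(1 + 5)**2 = -4*6**2 = -4*36 = -144)
1/(Z(H(-2), V(6)) - 377) - 1*(-1373) = 1/(-144 - 377) - 1*(-1373) = 1/(-521) + 1373 = -1/521 + 1373 = 715332/521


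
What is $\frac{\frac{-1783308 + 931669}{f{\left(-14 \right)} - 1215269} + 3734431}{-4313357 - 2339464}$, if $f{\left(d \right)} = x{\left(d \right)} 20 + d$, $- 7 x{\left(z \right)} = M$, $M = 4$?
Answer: $- \frac{31769038278764}{56595954069081} \approx -0.56133$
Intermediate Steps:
$x{\left(z \right)} = - \frac{4}{7}$ ($x{\left(z \right)} = \left(- \frac{1}{7}\right) 4 = - \frac{4}{7}$)
$f{\left(d \right)} = - \frac{80}{7} + d$ ($f{\left(d \right)} = \left(- \frac{4}{7}\right) 20 + d = - \frac{80}{7} + d$)
$\frac{\frac{-1783308 + 931669}{f{\left(-14 \right)} - 1215269} + 3734431}{-4313357 - 2339464} = \frac{\frac{-1783308 + 931669}{\left(- \frac{80}{7} - 14\right) - 1215269} + 3734431}{-4313357 - 2339464} = \frac{- \frac{851639}{- \frac{178}{7} - 1215269} + 3734431}{-6652821} = \left(- \frac{851639}{- \frac{8507061}{7}} + 3734431\right) \left(- \frac{1}{6652821}\right) = \left(\left(-851639\right) \left(- \frac{7}{8507061}\right) + 3734431\right) \left(- \frac{1}{6652821}\right) = \left(\frac{5961473}{8507061} + 3734431\right) \left(- \frac{1}{6652821}\right) = \frac{31769038278764}{8507061} \left(- \frac{1}{6652821}\right) = - \frac{31769038278764}{56595954069081}$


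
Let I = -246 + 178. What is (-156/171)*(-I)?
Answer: -3536/57 ≈ -62.035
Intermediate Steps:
I = -68
(-156/171)*(-I) = (-156/171)*(-1*(-68)) = -156*1/171*68 = -52/57*68 = -3536/57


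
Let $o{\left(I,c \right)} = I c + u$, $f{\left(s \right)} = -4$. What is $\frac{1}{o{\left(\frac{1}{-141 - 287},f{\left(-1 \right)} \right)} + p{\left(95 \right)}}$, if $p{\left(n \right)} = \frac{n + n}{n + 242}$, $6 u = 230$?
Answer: $\frac{108177}{4208786} \approx 0.025703$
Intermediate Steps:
$u = \frac{115}{3}$ ($u = \frac{1}{6} \cdot 230 = \frac{115}{3} \approx 38.333$)
$p{\left(n \right)} = \frac{2 n}{242 + n}$
$o{\left(I,c \right)} = \frac{115}{3} + I c$ ($o{\left(I,c \right)} = I c + \frac{115}{3} = \frac{115}{3} + I c$)
$\frac{1}{o{\left(\frac{1}{-141 - 287},f{\left(-1 \right)} \right)} + p{\left(95 \right)}} = \frac{1}{\left(\frac{115}{3} + \frac{1}{-141 - 287} \left(-4\right)\right) + 2 \cdot 95 \frac{1}{242 + 95}} = \frac{1}{\left(\frac{115}{3} + \frac{1}{-428} \left(-4\right)\right) + 2 \cdot 95 \cdot \frac{1}{337}} = \frac{1}{\left(\frac{115}{3} - - \frac{1}{107}\right) + 2 \cdot 95 \cdot \frac{1}{337}} = \frac{1}{\left(\frac{115}{3} + \frac{1}{107}\right) + \frac{190}{337}} = \frac{1}{\frac{12308}{321} + \frac{190}{337}} = \frac{1}{\frac{4208786}{108177}} = \frac{108177}{4208786}$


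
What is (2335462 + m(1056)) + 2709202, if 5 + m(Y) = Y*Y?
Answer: 6159795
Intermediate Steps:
m(Y) = -5 + Y² (m(Y) = -5 + Y*Y = -5 + Y²)
(2335462 + m(1056)) + 2709202 = (2335462 + (-5 + 1056²)) + 2709202 = (2335462 + (-5 + 1115136)) + 2709202 = (2335462 + 1115131) + 2709202 = 3450593 + 2709202 = 6159795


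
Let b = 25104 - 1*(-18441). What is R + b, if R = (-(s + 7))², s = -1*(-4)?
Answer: 43666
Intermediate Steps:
s = 4
b = 43545 (b = 25104 + 18441 = 43545)
R = 121 (R = (-(4 + 7))² = (-1*11)² = (-11)² = 121)
R + b = 121 + 43545 = 43666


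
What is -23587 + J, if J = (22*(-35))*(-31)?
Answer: 283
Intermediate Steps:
J = 23870 (J = -770*(-31) = 23870)
-23587 + J = -23587 + 23870 = 283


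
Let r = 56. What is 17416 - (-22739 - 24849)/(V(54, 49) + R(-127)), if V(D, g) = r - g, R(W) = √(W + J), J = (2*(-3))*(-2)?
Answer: 797335/41 - 11897*I*√115/41 ≈ 19447.0 - 3111.7*I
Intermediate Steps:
J = 12 (J = -6*(-2) = 12)
R(W) = √(12 + W) (R(W) = √(W + 12) = √(12 + W))
V(D, g) = 56 - g
17416 - (-22739 - 24849)/(V(54, 49) + R(-127)) = 17416 - (-22739 - 24849)/((56 - 1*49) + √(12 - 127)) = 17416 - (-47588)/((56 - 49) + √(-115)) = 17416 - (-47588)/(7 + I*√115) = 17416 + 47588/(7 + I*√115)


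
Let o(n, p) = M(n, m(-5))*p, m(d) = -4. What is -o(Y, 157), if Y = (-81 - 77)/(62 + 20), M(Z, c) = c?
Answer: 628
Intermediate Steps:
Y = -79/41 (Y = -158/82 = -158*1/82 = -79/41 ≈ -1.9268)
o(n, p) = -4*p
-o(Y, 157) = -(-4)*157 = -1*(-628) = 628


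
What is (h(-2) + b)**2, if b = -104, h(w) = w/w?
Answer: 10609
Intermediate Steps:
h(w) = 1
(h(-2) + b)**2 = (1 - 104)**2 = (-103)**2 = 10609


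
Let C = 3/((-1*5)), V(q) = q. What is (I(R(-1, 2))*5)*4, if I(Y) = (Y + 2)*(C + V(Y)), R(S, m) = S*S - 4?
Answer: 72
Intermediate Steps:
R(S, m) = -4 + S² (R(S, m) = S² - 4 = -4 + S²)
C = -⅗ (C = 3/(-5) = 3*(-⅕) = -⅗ ≈ -0.60000)
I(Y) = (2 + Y)*(-⅗ + Y) (I(Y) = (Y + 2)*(-⅗ + Y) = (2 + Y)*(-⅗ + Y))
(I(R(-1, 2))*5)*4 = ((-6/5 + (-4 + (-1)²)² + 7*(-4 + (-1)²)/5)*5)*4 = ((-6/5 + (-4 + 1)² + 7*(-4 + 1)/5)*5)*4 = ((-6/5 + (-3)² + (7/5)*(-3))*5)*4 = ((-6/5 + 9 - 21/5)*5)*4 = ((18/5)*5)*4 = 18*4 = 72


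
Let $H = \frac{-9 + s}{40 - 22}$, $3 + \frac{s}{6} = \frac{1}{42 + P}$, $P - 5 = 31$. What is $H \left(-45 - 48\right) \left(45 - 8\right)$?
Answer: $\frac{200725}{39} \approx 5146.8$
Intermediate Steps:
$P = 36$ ($P = 5 + 31 = 36$)
$s = - \frac{233}{13}$ ($s = -18 + \frac{6}{42 + 36} = -18 + \frac{6}{78} = -18 + 6 \cdot \frac{1}{78} = -18 + \frac{1}{13} = - \frac{233}{13} \approx -17.923$)
$H = - \frac{175}{117}$ ($H = \frac{-9 - \frac{233}{13}}{40 - 22} = - \frac{350}{13 \cdot 18} = \left(- \frac{350}{13}\right) \frac{1}{18} = - \frac{175}{117} \approx -1.4957$)
$H \left(-45 - 48\right) \left(45 - 8\right) = - \frac{175 \left(-45 - 48\right)}{117} \left(45 - 8\right) = - \frac{175 \left(-45 - 48\right)}{117} \cdot 37 = \left(- \frac{175}{117}\right) \left(-93\right) 37 = \frac{5425}{39} \cdot 37 = \frac{200725}{39}$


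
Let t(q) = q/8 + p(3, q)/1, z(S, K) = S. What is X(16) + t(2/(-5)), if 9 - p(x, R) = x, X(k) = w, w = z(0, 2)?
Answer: 119/20 ≈ 5.9500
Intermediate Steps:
w = 0
X(k) = 0
p(x, R) = 9 - x
t(q) = 6 + q/8 (t(q) = q/8 + (9 - 1*3)/1 = q*(⅛) + (9 - 3)*1 = q/8 + 6*1 = q/8 + 6 = 6 + q/8)
X(16) + t(2/(-5)) = 0 + (6 + (2/(-5))/8) = 0 + (6 + (2*(-⅕))/8) = 0 + (6 + (⅛)*(-⅖)) = 0 + (6 - 1/20) = 0 + 119/20 = 119/20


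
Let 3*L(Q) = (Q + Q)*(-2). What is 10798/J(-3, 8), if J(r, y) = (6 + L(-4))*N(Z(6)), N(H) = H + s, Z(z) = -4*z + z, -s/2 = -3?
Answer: -5399/68 ≈ -79.397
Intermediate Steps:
s = 6 (s = -2*(-3) = 6)
Z(z) = -3*z
L(Q) = -4*Q/3 (L(Q) = ((Q + Q)*(-2))/3 = ((2*Q)*(-2))/3 = (-4*Q)/3 = -4*Q/3)
N(H) = 6 + H (N(H) = H + 6 = 6 + H)
J(r, y) = -136 (J(r, y) = (6 - 4/3*(-4))*(6 - 3*6) = (6 + 16/3)*(6 - 18) = (34/3)*(-12) = -136)
10798/J(-3, 8) = 10798/(-136) = -1/136*10798 = -5399/68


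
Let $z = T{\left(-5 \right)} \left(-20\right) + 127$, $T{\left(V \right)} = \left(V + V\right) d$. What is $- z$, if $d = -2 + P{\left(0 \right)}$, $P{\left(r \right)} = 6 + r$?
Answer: $-927$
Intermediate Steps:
$d = 4$ ($d = -2 + \left(6 + 0\right) = -2 + 6 = 4$)
$T{\left(V \right)} = 8 V$ ($T{\left(V \right)} = \left(V + V\right) 4 = 2 V 4 = 8 V$)
$z = 927$ ($z = 8 \left(-5\right) \left(-20\right) + 127 = \left(-40\right) \left(-20\right) + 127 = 800 + 127 = 927$)
$- z = \left(-1\right) 927 = -927$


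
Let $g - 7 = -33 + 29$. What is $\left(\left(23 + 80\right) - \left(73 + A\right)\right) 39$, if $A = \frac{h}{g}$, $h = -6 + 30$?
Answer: $858$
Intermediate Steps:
$g = 3$ ($g = 7 + \left(-33 + 29\right) = 7 - 4 = 3$)
$h = 24$
$A = 8$ ($A = \frac{24}{3} = 24 \cdot \frac{1}{3} = 8$)
$\left(\left(23 + 80\right) - \left(73 + A\right)\right) 39 = \left(\left(23 + 80\right) - 81\right) 39 = \left(103 - 81\right) 39 = 22 \cdot 39 = 858$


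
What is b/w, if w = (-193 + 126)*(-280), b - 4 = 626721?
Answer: 125345/3752 ≈ 33.408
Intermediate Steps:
b = 626725 (b = 4 + 626721 = 626725)
w = 18760 (w = -67*(-280) = 18760)
b/w = 626725/18760 = 626725*(1/18760) = 125345/3752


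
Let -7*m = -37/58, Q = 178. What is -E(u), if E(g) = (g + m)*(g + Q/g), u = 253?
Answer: -6595535185/102718 ≈ -64210.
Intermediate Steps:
m = 37/406 (m = -(-37)/(7*58) = -⅐*(-37/58) = 37/406 ≈ 0.091133)
E(g) = (37/406 + g)*(g + 178/g) (E(g) = (g + 37/406)*(g + 178/g) = (37/406 + g)*(g + 178/g))
-E(u) = -(178 + 253² + (37/406)*253 + (3293/203)/253) = -(178 + 64009 + 9361/406 + (3293/203)*(1/253)) = -(178 + 64009 + 9361/406 + 3293/51359) = -1*6595535185/102718 = -6595535185/102718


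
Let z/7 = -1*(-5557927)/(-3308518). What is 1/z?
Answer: -3308518/38905489 ≈ -0.085040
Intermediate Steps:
z = -38905489/3308518 (z = 7*(-1*(-5557927)/(-3308518)) = 7*(5557927*(-1/3308518)) = 7*(-5557927/3308518) = -38905489/3308518 ≈ -11.759)
1/z = 1/(-38905489/3308518) = -3308518/38905489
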